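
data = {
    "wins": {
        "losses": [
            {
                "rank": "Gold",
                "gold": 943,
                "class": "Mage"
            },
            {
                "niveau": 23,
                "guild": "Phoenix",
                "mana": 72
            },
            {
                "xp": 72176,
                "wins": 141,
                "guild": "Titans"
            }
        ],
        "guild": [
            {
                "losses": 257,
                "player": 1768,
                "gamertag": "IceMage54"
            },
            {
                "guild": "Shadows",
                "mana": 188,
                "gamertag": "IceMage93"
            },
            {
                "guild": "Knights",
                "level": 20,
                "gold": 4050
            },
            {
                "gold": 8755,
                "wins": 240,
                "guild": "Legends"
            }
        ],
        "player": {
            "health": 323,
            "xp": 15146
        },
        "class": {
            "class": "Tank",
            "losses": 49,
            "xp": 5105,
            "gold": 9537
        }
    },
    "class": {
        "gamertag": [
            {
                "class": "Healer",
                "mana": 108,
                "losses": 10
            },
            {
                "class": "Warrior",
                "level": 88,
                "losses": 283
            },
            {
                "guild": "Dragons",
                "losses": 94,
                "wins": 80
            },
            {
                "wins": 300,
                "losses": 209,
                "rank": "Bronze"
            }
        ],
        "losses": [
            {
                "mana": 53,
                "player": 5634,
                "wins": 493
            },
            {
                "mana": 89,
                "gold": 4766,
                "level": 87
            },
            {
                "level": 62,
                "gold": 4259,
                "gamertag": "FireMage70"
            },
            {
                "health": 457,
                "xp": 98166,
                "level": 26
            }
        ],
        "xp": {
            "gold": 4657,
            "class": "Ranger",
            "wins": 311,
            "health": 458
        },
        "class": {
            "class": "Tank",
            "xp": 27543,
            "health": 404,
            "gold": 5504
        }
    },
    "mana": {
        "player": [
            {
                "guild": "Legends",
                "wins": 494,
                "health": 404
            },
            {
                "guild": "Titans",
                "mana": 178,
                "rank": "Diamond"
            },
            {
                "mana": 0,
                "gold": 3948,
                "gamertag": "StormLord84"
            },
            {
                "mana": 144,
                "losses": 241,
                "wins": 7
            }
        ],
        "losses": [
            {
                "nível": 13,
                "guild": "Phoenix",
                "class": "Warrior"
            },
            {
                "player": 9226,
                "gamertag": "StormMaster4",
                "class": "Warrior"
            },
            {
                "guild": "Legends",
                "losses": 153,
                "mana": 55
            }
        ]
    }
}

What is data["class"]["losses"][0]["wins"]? 493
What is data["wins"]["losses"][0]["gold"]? 943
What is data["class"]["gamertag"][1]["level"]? 88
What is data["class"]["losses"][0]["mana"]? 53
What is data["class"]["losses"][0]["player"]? 5634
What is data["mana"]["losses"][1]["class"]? "Warrior"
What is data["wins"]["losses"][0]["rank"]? "Gold"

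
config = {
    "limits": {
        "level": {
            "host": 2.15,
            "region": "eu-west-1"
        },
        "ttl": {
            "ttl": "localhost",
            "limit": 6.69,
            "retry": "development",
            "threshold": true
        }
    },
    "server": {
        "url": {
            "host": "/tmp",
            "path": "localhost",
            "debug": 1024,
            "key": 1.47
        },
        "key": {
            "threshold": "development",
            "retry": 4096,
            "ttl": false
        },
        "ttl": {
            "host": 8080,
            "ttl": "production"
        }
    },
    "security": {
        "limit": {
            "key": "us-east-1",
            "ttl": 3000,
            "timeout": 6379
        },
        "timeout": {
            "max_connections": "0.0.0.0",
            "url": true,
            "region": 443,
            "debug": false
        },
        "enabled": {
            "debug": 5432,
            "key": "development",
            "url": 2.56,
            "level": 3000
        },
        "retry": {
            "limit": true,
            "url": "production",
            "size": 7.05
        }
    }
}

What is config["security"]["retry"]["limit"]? True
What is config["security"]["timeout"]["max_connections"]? "0.0.0.0"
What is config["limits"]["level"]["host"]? 2.15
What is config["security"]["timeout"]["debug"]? False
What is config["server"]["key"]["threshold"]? "development"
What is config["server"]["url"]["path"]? "localhost"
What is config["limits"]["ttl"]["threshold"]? True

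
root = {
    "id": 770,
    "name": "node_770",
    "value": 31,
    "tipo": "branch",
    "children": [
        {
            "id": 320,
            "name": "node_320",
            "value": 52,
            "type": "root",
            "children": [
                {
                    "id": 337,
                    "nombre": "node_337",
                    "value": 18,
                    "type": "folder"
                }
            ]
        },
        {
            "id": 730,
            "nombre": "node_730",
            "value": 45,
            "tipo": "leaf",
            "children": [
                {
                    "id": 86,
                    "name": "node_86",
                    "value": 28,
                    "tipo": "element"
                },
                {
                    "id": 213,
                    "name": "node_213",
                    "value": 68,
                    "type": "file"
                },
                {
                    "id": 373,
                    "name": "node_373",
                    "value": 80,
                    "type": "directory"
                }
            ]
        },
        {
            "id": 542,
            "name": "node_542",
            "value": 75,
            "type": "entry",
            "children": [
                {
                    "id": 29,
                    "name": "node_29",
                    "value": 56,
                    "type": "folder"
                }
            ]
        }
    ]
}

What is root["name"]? "node_770"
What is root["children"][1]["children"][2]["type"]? "directory"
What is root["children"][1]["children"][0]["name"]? "node_86"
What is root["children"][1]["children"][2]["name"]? "node_373"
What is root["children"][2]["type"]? "entry"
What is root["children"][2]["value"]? 75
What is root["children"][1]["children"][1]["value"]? 68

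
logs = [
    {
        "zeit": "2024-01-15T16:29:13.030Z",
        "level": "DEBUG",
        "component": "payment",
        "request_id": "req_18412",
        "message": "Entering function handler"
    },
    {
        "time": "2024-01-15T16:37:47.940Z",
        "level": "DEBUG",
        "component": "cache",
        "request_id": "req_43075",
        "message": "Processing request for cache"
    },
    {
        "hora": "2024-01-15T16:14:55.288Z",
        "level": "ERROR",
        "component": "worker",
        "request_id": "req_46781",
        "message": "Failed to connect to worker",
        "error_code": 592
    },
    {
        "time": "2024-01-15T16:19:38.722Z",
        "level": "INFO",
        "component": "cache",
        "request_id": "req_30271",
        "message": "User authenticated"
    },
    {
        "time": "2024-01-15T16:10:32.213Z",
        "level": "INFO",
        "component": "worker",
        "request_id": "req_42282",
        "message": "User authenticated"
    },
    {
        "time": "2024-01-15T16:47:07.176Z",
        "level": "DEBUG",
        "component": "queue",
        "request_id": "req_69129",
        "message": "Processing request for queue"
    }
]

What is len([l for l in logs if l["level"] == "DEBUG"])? 3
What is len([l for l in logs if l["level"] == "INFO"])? 2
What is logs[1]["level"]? "DEBUG"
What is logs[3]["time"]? "2024-01-15T16:19:38.722Z"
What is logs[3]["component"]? "cache"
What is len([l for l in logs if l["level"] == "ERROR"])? 1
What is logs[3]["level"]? "INFO"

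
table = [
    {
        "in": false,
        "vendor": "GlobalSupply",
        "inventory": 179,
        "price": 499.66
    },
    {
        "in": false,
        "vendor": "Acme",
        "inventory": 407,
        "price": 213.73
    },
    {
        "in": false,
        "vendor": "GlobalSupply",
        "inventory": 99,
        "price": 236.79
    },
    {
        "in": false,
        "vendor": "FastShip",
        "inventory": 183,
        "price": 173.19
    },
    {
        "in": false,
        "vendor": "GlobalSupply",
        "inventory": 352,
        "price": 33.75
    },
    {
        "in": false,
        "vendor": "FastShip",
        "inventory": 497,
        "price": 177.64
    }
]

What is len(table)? 6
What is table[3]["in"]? False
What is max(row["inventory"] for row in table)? 497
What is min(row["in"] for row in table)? False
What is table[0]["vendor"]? "GlobalSupply"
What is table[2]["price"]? 236.79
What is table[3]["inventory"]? 183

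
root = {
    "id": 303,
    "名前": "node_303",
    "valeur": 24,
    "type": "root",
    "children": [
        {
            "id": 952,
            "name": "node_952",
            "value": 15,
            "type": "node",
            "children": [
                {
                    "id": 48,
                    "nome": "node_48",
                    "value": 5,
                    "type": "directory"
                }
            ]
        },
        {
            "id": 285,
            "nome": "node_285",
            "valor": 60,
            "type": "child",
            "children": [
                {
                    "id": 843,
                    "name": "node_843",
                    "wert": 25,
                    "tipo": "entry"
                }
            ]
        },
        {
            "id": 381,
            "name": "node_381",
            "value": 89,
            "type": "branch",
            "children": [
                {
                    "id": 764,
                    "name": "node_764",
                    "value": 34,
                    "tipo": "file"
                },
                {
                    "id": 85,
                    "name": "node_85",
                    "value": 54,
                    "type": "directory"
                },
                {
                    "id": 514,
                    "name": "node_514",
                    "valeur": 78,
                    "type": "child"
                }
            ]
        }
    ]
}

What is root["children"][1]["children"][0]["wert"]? 25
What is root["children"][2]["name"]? "node_381"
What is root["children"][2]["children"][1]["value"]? 54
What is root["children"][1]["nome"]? "node_285"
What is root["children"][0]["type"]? "node"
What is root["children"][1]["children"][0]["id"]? 843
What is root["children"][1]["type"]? "child"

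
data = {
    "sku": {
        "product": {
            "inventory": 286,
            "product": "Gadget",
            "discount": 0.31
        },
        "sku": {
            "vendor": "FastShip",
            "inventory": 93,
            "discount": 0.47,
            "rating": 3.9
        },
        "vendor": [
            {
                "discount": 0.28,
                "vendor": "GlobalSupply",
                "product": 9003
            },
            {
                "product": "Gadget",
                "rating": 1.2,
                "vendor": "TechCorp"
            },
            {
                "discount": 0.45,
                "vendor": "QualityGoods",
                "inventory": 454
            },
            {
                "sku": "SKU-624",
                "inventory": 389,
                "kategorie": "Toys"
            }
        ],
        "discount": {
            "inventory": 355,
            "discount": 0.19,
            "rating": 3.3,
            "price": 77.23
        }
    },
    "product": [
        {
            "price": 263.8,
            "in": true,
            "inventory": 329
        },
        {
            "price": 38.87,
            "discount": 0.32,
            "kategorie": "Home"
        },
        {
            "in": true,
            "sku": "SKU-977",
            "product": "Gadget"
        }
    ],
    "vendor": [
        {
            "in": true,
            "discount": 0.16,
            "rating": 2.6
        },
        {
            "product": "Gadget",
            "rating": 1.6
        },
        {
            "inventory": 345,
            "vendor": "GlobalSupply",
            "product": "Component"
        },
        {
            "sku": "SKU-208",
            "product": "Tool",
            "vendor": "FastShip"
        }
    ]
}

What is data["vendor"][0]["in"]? True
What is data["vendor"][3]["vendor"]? "FastShip"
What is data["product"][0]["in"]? True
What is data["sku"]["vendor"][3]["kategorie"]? "Toys"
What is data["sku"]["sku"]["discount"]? 0.47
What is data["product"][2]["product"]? "Gadget"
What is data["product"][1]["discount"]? 0.32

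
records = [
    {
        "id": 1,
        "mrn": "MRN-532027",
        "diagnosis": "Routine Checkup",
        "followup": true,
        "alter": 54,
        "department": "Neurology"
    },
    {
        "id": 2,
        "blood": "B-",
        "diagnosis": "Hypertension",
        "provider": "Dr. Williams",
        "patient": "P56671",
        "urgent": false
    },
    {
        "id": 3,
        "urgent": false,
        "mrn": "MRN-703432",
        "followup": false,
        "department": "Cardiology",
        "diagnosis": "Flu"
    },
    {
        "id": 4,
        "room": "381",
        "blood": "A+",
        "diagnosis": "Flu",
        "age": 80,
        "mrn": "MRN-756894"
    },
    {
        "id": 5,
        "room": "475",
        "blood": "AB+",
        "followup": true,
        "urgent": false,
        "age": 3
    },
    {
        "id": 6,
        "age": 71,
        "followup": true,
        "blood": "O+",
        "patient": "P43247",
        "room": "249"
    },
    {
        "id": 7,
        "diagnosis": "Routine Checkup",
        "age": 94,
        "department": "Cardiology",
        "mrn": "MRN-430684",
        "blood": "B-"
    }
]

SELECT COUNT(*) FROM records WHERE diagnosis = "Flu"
2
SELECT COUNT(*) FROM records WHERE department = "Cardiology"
2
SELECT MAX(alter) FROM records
54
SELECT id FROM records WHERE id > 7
[]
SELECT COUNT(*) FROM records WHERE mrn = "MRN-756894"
1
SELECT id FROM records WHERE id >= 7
[7]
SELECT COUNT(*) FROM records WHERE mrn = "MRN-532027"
1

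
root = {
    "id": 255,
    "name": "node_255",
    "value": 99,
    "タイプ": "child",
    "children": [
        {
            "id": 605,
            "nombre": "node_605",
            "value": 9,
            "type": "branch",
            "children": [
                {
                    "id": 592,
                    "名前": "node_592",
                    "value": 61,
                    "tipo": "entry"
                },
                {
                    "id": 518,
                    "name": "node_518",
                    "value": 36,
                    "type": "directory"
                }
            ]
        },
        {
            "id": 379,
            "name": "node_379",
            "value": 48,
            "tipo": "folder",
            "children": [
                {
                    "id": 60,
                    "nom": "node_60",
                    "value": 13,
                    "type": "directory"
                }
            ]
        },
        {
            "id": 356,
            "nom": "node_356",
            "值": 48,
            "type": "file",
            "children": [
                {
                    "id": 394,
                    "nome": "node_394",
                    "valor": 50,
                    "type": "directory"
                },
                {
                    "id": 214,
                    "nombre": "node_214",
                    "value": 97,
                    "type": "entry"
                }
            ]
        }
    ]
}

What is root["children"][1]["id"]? 379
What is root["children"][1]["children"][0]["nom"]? "node_60"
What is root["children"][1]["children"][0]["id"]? 60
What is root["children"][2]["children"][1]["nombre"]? "node_214"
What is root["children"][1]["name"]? "node_379"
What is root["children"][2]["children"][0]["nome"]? "node_394"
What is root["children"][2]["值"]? 48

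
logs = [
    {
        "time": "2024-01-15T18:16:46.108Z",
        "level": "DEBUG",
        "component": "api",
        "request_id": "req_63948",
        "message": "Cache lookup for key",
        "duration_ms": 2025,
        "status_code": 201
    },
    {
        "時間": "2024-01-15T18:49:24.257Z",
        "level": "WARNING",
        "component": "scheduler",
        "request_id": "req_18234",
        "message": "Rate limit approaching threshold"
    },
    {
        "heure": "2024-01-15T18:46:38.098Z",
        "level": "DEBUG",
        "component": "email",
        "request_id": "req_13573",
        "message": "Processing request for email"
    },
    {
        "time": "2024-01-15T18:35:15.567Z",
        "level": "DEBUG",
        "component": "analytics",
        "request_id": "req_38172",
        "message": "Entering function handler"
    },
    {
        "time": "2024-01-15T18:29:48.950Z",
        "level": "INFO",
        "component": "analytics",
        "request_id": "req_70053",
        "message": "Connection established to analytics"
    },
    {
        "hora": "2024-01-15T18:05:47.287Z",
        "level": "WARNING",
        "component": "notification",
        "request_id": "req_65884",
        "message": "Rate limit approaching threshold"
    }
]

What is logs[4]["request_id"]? "req_70053"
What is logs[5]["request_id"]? "req_65884"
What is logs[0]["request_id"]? "req_63948"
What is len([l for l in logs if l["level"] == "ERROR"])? 0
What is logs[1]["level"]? "WARNING"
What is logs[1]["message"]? "Rate limit approaching threshold"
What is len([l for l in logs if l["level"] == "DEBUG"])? 3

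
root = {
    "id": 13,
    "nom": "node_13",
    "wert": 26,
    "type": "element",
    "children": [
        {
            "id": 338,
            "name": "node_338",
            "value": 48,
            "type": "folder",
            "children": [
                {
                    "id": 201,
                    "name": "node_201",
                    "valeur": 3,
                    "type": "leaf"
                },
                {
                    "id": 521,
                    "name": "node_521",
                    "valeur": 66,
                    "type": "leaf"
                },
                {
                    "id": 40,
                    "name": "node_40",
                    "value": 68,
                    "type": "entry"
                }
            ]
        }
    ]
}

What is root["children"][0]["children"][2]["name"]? "node_40"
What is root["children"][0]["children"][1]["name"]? "node_521"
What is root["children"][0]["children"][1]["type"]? "leaf"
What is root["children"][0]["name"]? "node_338"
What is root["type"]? "element"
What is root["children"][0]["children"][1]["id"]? 521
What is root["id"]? 13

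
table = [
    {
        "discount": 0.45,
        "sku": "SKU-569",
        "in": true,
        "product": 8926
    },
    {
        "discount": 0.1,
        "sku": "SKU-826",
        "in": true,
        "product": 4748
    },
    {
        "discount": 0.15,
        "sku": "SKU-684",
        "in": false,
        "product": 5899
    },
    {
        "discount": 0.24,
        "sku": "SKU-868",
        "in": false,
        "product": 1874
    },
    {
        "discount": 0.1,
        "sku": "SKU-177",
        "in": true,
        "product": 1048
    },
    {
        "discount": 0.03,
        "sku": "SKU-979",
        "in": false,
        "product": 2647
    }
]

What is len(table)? 6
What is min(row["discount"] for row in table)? 0.03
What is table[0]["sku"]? "SKU-569"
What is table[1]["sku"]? "SKU-826"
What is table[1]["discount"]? 0.1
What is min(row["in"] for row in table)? False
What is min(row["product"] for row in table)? 1048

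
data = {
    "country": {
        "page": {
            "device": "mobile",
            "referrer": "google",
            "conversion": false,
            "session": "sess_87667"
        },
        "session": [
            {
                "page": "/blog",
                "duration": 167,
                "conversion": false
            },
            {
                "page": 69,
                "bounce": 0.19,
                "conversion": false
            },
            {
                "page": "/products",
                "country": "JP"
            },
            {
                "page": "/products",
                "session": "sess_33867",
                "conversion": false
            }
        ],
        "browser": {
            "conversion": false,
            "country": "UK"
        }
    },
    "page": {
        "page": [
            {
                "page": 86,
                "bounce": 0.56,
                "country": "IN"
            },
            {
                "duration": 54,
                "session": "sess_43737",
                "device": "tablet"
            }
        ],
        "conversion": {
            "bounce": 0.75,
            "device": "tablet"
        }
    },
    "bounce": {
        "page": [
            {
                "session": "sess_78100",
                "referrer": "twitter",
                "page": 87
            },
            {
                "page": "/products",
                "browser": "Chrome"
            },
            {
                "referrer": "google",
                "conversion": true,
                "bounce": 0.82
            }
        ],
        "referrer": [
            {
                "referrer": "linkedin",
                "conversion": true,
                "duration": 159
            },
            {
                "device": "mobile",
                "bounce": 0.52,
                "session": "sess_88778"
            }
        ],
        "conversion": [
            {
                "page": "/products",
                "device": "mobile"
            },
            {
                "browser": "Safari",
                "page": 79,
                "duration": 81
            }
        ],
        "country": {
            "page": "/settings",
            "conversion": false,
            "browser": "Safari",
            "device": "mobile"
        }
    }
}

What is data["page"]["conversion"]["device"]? "tablet"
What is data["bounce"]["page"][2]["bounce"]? 0.82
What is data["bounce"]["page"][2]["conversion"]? True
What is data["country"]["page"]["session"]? "sess_87667"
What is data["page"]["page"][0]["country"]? "IN"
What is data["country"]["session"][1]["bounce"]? 0.19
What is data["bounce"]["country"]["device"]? "mobile"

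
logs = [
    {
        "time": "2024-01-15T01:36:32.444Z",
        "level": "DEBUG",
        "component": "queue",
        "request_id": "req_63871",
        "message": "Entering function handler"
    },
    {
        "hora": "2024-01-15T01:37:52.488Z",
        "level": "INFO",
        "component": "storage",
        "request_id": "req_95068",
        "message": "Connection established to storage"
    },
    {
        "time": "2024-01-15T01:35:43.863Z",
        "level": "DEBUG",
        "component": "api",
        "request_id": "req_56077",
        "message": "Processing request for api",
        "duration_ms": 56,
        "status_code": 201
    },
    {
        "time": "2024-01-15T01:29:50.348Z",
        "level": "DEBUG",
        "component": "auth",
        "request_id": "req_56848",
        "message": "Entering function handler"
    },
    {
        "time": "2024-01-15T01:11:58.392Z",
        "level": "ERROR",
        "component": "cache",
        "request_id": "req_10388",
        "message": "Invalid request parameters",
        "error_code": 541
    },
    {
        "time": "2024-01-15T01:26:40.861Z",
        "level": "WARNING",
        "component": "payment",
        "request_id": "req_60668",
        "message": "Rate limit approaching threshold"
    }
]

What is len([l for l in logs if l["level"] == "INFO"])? 1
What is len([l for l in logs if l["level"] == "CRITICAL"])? 0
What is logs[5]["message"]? "Rate limit approaching threshold"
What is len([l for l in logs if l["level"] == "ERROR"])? 1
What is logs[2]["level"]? "DEBUG"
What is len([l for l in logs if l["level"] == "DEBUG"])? 3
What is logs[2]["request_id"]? "req_56077"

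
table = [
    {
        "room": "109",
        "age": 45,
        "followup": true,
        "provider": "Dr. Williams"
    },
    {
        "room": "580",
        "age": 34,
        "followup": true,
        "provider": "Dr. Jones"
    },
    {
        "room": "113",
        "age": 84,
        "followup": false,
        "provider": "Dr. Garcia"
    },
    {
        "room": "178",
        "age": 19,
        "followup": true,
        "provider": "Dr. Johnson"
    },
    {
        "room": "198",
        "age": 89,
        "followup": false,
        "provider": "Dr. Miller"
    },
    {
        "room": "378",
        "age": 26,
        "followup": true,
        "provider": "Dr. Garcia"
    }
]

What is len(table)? 6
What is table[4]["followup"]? False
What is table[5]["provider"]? "Dr. Garcia"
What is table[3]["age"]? 19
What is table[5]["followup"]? True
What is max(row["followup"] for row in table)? True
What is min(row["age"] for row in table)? 19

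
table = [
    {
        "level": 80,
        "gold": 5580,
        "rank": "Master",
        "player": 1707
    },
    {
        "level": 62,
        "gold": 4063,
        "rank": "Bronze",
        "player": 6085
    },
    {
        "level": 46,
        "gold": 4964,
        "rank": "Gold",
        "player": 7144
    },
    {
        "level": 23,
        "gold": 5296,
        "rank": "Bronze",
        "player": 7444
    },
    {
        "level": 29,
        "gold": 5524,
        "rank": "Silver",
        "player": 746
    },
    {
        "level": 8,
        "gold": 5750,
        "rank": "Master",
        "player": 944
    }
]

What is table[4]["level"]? 29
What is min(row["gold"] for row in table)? 4063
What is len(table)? 6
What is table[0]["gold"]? 5580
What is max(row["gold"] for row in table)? 5750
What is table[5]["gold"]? 5750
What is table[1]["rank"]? "Bronze"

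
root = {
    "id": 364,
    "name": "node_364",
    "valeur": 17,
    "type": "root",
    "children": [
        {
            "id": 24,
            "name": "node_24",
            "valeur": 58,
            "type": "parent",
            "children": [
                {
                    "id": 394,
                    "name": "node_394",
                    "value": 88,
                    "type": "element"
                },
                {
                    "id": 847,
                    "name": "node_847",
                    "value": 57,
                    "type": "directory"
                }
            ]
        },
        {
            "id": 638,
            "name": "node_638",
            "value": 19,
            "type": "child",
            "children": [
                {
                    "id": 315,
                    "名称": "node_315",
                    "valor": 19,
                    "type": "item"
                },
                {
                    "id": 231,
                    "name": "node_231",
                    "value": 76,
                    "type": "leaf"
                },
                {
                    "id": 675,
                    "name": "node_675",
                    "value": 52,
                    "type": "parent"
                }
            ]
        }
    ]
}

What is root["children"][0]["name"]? "node_24"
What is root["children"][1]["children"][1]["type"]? "leaf"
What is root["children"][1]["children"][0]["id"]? 315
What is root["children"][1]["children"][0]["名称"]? "node_315"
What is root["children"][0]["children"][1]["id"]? 847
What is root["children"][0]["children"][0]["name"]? "node_394"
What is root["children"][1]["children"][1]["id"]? 231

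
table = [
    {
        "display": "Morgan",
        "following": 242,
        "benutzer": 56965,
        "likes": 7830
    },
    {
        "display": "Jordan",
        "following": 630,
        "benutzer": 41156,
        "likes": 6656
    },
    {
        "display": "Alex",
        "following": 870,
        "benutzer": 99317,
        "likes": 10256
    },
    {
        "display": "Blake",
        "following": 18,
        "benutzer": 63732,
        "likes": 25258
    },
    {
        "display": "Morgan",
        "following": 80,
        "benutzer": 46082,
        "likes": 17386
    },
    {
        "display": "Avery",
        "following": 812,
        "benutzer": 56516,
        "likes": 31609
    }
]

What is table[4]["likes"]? 17386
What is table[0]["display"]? "Morgan"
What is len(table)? 6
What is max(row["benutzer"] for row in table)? 99317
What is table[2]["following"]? 870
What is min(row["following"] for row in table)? 18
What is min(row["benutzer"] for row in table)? 41156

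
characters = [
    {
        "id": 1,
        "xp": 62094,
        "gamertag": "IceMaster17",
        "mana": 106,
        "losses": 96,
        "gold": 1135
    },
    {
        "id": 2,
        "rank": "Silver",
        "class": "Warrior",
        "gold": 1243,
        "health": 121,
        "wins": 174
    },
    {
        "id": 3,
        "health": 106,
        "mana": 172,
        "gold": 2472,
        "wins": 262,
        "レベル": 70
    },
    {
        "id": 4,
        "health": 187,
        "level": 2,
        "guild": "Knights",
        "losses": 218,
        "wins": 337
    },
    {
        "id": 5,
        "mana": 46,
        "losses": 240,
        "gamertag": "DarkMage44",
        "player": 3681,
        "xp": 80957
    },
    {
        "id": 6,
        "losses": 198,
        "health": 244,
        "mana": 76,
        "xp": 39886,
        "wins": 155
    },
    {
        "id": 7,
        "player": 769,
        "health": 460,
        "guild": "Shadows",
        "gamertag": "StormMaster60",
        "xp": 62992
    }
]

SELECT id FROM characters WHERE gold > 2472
[]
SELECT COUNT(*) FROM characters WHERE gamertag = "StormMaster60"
1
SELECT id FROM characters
[1, 2, 3, 4, 5, 6, 7]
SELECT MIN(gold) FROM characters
1135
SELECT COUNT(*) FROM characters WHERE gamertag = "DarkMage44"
1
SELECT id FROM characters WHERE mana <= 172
[1, 3, 5, 6]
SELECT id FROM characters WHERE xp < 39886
[]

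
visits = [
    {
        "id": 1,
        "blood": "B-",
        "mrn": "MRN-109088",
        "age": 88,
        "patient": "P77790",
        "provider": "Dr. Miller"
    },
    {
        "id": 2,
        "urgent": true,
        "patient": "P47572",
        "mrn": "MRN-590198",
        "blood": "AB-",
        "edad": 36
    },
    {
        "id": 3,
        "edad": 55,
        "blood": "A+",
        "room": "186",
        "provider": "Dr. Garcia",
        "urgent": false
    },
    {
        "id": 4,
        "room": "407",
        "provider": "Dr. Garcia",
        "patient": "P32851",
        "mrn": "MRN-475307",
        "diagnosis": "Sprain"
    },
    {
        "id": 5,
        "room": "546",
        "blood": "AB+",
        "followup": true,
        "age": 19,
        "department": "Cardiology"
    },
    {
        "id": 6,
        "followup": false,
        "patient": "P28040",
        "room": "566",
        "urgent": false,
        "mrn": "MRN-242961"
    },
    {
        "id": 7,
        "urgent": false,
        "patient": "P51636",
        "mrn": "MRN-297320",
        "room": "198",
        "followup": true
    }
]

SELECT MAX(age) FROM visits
88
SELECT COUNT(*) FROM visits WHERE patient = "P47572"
1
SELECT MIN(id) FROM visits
1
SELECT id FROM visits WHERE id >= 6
[6, 7]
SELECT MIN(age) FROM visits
19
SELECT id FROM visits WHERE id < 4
[1, 2, 3]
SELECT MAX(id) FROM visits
7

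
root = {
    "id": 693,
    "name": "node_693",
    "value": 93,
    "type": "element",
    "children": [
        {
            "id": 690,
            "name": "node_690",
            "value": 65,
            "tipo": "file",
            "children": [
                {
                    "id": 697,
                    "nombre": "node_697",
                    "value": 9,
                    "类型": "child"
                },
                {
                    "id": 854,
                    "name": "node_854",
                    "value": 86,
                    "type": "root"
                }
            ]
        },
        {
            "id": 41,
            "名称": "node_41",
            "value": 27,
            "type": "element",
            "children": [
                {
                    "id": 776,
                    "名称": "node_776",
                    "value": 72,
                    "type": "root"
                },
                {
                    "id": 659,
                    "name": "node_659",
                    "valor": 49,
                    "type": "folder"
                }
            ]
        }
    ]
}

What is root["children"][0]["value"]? 65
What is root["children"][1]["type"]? "element"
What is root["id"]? 693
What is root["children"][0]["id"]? 690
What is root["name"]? "node_693"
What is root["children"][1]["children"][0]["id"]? 776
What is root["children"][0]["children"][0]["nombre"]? "node_697"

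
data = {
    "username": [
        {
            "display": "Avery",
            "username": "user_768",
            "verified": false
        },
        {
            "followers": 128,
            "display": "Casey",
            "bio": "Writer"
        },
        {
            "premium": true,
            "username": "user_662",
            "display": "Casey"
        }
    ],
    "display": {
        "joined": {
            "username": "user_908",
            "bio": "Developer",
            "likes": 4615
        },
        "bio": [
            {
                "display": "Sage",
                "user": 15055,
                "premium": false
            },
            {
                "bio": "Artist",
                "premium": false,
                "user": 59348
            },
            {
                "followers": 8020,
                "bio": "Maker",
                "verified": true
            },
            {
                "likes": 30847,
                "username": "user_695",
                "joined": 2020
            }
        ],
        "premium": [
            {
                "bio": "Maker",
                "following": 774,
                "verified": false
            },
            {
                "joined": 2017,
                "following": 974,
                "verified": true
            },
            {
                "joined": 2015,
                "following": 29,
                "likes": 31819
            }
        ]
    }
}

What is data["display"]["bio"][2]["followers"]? 8020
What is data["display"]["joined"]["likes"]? 4615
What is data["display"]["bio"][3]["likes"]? 30847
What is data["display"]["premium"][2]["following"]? 29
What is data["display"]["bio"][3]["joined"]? 2020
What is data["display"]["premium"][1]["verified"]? True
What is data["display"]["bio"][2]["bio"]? "Maker"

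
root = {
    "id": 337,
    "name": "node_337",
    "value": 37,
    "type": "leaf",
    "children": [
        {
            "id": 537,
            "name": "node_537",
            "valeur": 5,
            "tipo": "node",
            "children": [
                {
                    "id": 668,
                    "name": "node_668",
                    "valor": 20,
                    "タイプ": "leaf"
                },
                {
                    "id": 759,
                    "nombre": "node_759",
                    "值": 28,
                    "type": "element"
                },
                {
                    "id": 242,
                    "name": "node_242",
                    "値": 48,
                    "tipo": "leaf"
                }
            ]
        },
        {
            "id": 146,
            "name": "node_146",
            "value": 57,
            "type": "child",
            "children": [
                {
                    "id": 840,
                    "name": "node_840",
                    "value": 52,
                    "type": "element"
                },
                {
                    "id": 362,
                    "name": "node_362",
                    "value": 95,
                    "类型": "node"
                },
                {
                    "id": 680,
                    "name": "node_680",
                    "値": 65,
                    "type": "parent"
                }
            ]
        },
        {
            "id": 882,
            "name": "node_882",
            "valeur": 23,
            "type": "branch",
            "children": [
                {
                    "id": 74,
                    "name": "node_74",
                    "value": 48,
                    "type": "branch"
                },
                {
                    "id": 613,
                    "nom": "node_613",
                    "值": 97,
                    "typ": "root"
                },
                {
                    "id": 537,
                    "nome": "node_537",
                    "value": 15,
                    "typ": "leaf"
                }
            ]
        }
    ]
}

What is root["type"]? "leaf"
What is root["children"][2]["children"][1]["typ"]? "root"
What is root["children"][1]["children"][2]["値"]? 65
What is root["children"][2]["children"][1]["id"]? 613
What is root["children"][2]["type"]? "branch"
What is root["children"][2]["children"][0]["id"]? 74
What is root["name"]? "node_337"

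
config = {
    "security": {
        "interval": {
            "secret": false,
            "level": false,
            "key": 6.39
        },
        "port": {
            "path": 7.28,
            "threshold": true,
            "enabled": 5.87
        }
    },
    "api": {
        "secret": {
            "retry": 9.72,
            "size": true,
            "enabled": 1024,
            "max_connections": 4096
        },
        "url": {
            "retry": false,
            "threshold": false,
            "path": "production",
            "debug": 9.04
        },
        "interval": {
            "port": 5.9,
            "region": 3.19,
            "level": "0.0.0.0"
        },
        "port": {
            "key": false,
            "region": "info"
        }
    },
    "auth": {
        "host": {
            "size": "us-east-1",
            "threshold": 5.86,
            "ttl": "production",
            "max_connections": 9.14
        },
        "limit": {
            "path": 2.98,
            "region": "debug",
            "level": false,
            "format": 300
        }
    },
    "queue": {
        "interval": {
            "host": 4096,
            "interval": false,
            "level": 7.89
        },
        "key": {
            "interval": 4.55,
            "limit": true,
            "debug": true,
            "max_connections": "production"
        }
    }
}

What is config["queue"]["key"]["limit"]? True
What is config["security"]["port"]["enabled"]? 5.87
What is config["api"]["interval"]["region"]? 3.19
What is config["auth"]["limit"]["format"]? 300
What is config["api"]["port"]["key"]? False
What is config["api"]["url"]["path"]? "production"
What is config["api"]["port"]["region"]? "info"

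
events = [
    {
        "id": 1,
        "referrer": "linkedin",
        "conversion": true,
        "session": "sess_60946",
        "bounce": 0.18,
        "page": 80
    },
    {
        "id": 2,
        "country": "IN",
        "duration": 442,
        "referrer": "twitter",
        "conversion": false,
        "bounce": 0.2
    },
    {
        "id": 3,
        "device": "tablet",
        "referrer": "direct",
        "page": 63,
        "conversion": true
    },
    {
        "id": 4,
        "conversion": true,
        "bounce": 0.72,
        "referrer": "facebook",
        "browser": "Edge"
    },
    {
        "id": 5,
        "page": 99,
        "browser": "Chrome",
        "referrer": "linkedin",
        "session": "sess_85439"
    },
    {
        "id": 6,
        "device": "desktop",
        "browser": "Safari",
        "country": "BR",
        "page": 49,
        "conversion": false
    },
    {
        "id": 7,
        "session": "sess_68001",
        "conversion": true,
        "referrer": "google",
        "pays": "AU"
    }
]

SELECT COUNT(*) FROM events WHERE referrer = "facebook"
1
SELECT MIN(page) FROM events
49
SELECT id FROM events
[1, 2, 3, 4, 5, 6, 7]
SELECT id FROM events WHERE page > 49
[1, 3, 5]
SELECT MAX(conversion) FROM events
True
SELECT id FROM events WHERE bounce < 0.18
[]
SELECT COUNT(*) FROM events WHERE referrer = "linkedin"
2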